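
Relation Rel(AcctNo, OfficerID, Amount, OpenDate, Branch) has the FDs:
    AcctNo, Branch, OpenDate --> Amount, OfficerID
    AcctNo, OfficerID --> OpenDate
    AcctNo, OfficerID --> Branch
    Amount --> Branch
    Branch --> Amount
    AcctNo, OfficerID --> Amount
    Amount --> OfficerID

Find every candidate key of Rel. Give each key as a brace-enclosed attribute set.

No FD produces {AcctNo}, so it must be in every candidate key.
{AcctNo, Amount}⁺ = {AcctNo, Amount, Branch, OfficerID, OpenDate} — all of the relation — so {AcctNo, Amount} is a candidate key.
{AcctNo, Branch}⁺ = {AcctNo, Amount, Branch, OfficerID, OpenDate} — all of the relation — so {AcctNo, Branch} is a candidate key.
{AcctNo, OfficerID}⁺ = {AcctNo, Amount, Branch, OfficerID, OpenDate} — all of the relation — so {AcctNo, OfficerID} is a candidate key.
These are minimal and exhaustive — every other superkey contains one of them.

{AcctNo, Amount}, {AcctNo, Branch}, {AcctNo, OfficerID}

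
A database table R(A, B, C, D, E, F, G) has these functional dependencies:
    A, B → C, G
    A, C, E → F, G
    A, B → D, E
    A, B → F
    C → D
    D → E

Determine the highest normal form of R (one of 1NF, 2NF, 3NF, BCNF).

2NF

Candidate key: {A, B}. Prime attributes: {A, B}.
A, C, E → F, G: {A, C, E}⁺ = {A, C, D, E, F, G}, which is not all of the attributes, so the left side is not a superkey — BCNF is violated.
Because {F, G} are non-prime and the left side of A, C, E → F, G is not a superkey, the relation is not in 3NF.
No non-prime attribute depends on a proper subset of any candidate key, so 2NF holds.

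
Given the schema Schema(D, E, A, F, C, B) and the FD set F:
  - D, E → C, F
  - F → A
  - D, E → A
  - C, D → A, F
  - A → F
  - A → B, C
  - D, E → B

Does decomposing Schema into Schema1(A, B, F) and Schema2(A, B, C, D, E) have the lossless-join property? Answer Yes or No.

Common attributes: {A, B}; their closure is {A, B, C, F}.
This includes all of Schema1, so the common attributes are a superkey of Schema1 — the join is lossless.

Yes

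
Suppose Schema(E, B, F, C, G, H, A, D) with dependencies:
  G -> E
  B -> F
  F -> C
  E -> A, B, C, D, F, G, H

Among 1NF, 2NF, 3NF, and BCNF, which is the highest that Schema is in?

Candidate keys: {E}, {G}. Prime attributes: {E, G}.
B -> F: {B}⁺ = {B, C, F}, which is not all of the attributes, so the left side is not a superkey — BCNF is violated.
B -> F has non-prime {F} on the right and a non-superkey on the left, so 3NF fails.
Every candidate key is a single attribute, so no partial dependency is possible; 2NF holds.

2NF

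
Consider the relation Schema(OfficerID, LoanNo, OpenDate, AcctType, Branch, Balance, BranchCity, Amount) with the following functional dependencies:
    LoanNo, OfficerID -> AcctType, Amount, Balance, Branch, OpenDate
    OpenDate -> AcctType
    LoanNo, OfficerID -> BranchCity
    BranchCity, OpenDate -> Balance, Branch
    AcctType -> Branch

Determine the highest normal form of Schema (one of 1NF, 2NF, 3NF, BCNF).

Candidate key: {LoanNo, OfficerID}. Prime attributes: {LoanNo, OfficerID}.
OpenDate -> AcctType: {OpenDate}⁺ = {AcctType, Branch, OpenDate}, which is not all of the attributes, so the left side is not a superkey — BCNF is violated.
OpenDate -> AcctType has non-prime {AcctType} on the right and a non-superkey on the left, so 3NF fails.
Checking every proper subset of each key, none determines a non-prime attribute — 2NF is satisfied.

2NF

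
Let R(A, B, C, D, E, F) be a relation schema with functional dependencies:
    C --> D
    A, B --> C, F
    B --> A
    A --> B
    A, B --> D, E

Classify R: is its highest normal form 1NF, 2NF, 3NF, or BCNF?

Candidate keys: {A}, {B}. Prime attributes: {A, B}.
C --> D breaks BCNF: {C}⁺ = {C, D}, so {C} is not a superkey.
C --> D determines the non-prime attribute {D} from a non-superkey — 3NF is violated.
Every candidate key is a single attribute, so no partial dependency is possible; 2NF holds.

2NF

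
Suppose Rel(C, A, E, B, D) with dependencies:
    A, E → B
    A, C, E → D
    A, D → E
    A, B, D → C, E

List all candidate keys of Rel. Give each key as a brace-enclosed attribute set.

{A, C, E}, {A, D}

{A} never appears on the right of any FD, so every key must include it.
{A, D}⁺ = {A, B, C, D, E}, which is every attribute, so {A, D} is a candidate key.
{A, C, E}⁺ = {A, B, C, D, E}, which is every attribute, so {A, C, E} is a candidate key.
These are minimal and exhaustive — every other superkey contains one of them.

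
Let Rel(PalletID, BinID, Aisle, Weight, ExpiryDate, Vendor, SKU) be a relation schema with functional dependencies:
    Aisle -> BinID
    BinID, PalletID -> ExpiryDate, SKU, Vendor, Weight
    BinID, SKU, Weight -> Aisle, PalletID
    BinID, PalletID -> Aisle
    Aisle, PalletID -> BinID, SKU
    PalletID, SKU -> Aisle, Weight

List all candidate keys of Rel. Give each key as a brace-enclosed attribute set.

{Aisle, PalletID} is a candidate key since {Aisle, PalletID}⁺ = {Aisle, BinID, ExpiryDate, PalletID, SKU, Vendor, Weight} covers every attribute.
{BinID, PalletID} is a candidate key since {BinID, PalletID}⁺ = {Aisle, BinID, ExpiryDate, PalletID, SKU, Vendor, Weight} covers every attribute.
{PalletID, SKU} is a candidate key since {PalletID, SKU}⁺ = {Aisle, BinID, ExpiryDate, PalletID, SKU, Vendor, Weight} covers every attribute.
{Aisle, SKU, Weight} is a candidate key since {Aisle, SKU, Weight}⁺ = {Aisle, BinID, ExpiryDate, PalletID, SKU, Vendor, Weight} covers every attribute.
{BinID, SKU, Weight} is a candidate key since {BinID, SKU, Weight}⁺ = {Aisle, BinID, ExpiryDate, PalletID, SKU, Vendor, Weight} covers every attribute.
Any other superkey properly contains one of these, so there are no further candidate keys.

{Aisle, PalletID}, {Aisle, SKU, Weight}, {BinID, PalletID}, {BinID, SKU, Weight}, {PalletID, SKU}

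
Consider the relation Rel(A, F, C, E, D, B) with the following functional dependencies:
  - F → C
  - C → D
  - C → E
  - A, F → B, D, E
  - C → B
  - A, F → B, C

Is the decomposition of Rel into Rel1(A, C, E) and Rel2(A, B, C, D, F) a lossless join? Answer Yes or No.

Common attributes: {A, C}; their closure is {A, B, C, D, E}.
Since Rel1 ⊆ {A, B, C, D, E}, the intersection is a superkey of Rel1; the decomposition is lossless.

Yes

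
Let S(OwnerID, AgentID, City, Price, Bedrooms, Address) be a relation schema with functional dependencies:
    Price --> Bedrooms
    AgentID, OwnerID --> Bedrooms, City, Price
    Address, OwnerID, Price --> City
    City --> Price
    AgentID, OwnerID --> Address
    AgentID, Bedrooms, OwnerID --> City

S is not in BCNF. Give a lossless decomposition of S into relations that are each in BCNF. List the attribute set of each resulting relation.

{Address, AgentID, OwnerID, Price}; {Address, City, OwnerID}; {Bedrooms, Price}; {City, Price}

Candidate key of the original relation: {AgentID, OwnerID}.
Within {Address, AgentID, Bedrooms, City, OwnerID, Price}: {Price}⁺ ∩ {Address, AgentID, Bedrooms, City, OwnerID, Price} = {Bedrooms, Price}, not the whole set, so Price --> Bedrooms violates BCNF; decompose into {Bedrooms, Price} and {Address, AgentID, City, OwnerID, Price}.
{Bedrooms, Price} has no BCNF violation.
Within {Address, AgentID, City, OwnerID, Price}: {Address, OwnerID, Price}⁺ ∩ {Address, AgentID, City, OwnerID, Price} = {Address, City, OwnerID, Price}, not the whole set, so Address, OwnerID, Price --> City violates BCNF; decompose into {Address, City, OwnerID, Price} and {Address, AgentID, OwnerID, Price}.
Within {Address, City, OwnerID, Price}: {City}⁺ ∩ {Address, City, OwnerID, Price} = {City, Price}, not the whole set, so City --> Price violates BCNF; decompose into {City, Price} and {Address, City, OwnerID}.
{City, Price} has no BCNF violation.
{Address, City, OwnerID} has no BCNF violation.
{Address, AgentID, OwnerID, Price} has no BCNF violation.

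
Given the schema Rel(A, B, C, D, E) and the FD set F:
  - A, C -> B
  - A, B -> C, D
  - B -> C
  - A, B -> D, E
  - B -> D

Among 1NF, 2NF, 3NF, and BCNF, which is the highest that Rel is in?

1NF

Candidate keys: {A, B}, {A, C}. Prime attributes: {A, B, C}.
B -> C: {B}⁺ = {B, C, D}, which is not all of the attributes, so the left side is not a superkey — BCNF is violated.
B -> D determines the non-prime attribute {D} from a non-superkey — 3NF is violated.
The proper key subset {B} of {A, B} determines non-prime {D}, so the relation is not even in 2NF.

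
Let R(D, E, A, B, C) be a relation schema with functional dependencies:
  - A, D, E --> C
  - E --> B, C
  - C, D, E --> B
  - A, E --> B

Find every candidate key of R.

{A, D, E}

{A, D, E} never appear on the right of any FD, so every key must include all of them.
{A, D, E} is a candidate key since {A, D, E}⁺ = {A, B, C, D, E} covers every attribute.
Every other attribute set either contains this one or has a smaller closure.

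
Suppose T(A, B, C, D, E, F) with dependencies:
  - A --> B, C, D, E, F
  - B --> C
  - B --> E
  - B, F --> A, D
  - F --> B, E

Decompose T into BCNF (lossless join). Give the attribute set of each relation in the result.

{A, B, D, F}; {B, C, E}

Candidate keys of the original relation: {A}, {F}.
Within {A, B, C, D, E, F}: {B}⁺ ∩ {A, B, C, D, E, F} = {B, C, E}, not the whole set, so B --> C, E violates BCNF; decompose into {B, C, E} and {A, B, D, F}.
{B, C, E} is in BCNF.
{A, B, D, F} is in BCNF.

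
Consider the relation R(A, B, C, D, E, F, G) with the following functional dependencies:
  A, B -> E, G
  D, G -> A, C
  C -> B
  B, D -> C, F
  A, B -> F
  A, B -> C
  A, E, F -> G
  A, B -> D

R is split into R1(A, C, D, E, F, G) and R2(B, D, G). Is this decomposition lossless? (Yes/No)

R1 ∩ R2 = {D, G}; its closure under F is {A, B, C, D, E, F, G}.
Since R1 ⊆ {A, B, C, D, E, F, G}, the intersection is a superkey of R1; the decomposition is lossless.

Yes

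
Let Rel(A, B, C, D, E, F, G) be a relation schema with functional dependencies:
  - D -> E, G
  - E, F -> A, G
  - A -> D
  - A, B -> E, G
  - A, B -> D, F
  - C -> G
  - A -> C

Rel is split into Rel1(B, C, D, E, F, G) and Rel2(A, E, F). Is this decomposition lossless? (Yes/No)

Yes

Rel1 ∩ Rel2 = {E, F}; its closure under F is {A, C, D, E, F, G}.
Since Rel2 ⊆ {A, C, D, E, F, G}, the intersection is a superkey of Rel2; the decomposition is lossless.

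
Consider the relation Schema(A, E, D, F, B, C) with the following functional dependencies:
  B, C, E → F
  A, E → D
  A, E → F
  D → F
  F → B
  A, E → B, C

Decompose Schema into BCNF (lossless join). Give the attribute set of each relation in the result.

{A, C, D, E}; {B, D}; {B, F}; {C, E, F}

Candidate key of the original relation: {A, E}.
Within {A, B, C, D, E, F}: {B, C, E}⁺ ∩ {A, B, C, D, E, F} = {B, C, E, F}, not the whole set, so B, C, E → F violates BCNF; decompose into {B, C, E, F} and {A, B, C, D, E}.
Within {B, C, E, F}: {F}⁺ ∩ {B, C, E, F} = {B, F}, not the whole set, so F → B violates BCNF; decompose into {B, F} and {C, E, F}.
{B, F} has no BCNF violation.
{C, E, F} has no BCNF violation.
Within {A, B, C, D, E}: {D}⁺ ∩ {A, B, C, D, E} = {B, D}, not the whole set, so D → B violates BCNF; decompose into {B, D} and {A, C, D, E}.
{B, D} has no BCNF violation.
{A, C, D, E} has no BCNF violation.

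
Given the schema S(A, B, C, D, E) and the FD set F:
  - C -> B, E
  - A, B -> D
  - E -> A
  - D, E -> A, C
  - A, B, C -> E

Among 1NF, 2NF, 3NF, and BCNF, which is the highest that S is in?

Candidate keys: {B, E}, {C}, {D, E}. Prime attributes: {B, C, D, E}.
A, B -> D: {A, B}⁺ = {A, B, D}, which is not all of the attributes, so the left side is not a superkey — BCNF is violated.
E -> A determines the non-prime attribute {A} from a non-superkey — 3NF is violated.
Since {E} ⊂ {B, E} and {E}⁺ ⊇ {A} with {A} non-prime, there is a partial dependency; 2NF fails.

1NF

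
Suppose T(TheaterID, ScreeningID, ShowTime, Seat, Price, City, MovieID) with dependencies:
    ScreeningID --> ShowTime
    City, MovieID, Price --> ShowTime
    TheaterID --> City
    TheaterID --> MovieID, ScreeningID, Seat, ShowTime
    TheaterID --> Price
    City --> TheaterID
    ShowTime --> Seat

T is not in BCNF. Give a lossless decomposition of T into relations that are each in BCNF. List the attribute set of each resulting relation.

{City, MovieID, Price, ScreeningID, TheaterID}; {ScreeningID, ShowTime}; {Seat, ShowTime}

Candidate keys of the original relation: {City}, {TheaterID}.
In {City, MovieID, Price, ScreeningID, Seat, ShowTime, TheaterID}, {ScreeningID} is not a superkey ({ScreeningID}⁺ restricted to this set is {ScreeningID, Seat, ShowTime}), so split on ScreeningID --> Seat, ShowTime into {ScreeningID, Seat, ShowTime} and {City, MovieID, Price, ScreeningID, TheaterID}.
In {ScreeningID, Seat, ShowTime}, {ShowTime} is not a superkey ({ShowTime}⁺ restricted to this set is {Seat, ShowTime}), so split on ShowTime --> Seat into {Seat, ShowTime} and {ScreeningID, ShowTime}.
{Seat, ShowTime} is in BCNF.
{ScreeningID, ShowTime} is in BCNF.
{City, MovieID, Price, ScreeningID, TheaterID} is in BCNF.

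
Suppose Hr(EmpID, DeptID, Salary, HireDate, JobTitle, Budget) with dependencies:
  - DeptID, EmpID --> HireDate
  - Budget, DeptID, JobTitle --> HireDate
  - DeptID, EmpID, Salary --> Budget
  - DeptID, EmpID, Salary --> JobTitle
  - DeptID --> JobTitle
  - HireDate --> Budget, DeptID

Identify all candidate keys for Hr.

{DeptID, EmpID, Salary}, {EmpID, HireDate, Salary}

No FD produces {EmpID, Salary}, so they must be in every candidate key.
{DeptID, EmpID, Salary} is a candidate key since {DeptID, EmpID, Salary}⁺ = {Budget, DeptID, EmpID, HireDate, JobTitle, Salary} covers every attribute.
{EmpID, HireDate, Salary} is a candidate key since {EmpID, HireDate, Salary}⁺ = {Budget, DeptID, EmpID, HireDate, JobTitle, Salary} covers every attribute.
Any other superkey properly contains one of these, so there are no further candidate keys.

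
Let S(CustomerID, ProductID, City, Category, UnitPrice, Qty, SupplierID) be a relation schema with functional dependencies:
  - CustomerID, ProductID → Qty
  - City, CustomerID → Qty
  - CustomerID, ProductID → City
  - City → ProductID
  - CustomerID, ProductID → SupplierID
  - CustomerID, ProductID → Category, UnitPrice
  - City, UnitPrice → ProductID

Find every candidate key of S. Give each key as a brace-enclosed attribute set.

No FD produces {CustomerID}, so it must be in every candidate key.
{City, CustomerID} is a candidate key since {City, CustomerID}⁺ = {Category, City, CustomerID, ProductID, Qty, SupplierID, UnitPrice} covers every attribute.
{CustomerID, ProductID} is a candidate key since {CustomerID, ProductID}⁺ = {Category, City, CustomerID, ProductID, Qty, SupplierID, UnitPrice} covers every attribute.
No proper subset of any of these is a key, and no other minimal superkey exists.

{City, CustomerID}, {CustomerID, ProductID}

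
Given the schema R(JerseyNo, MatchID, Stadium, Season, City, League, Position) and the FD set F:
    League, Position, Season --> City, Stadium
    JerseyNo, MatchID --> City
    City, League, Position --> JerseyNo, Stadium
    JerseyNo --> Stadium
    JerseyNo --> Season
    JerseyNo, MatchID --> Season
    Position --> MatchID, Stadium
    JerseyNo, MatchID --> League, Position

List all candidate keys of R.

Closure of {JerseyNo, MatchID} is {City, JerseyNo, League, MatchID, Position, Season, Stadium}, the whole schema; {JerseyNo, MatchID} is a candidate key.
Closure of {JerseyNo, Position} is {City, JerseyNo, League, MatchID, Position, Season, Stadium}, the whole schema; {JerseyNo, Position} is a candidate key.
Closure of {City, League, Position} is {City, JerseyNo, League, MatchID, Position, Season, Stadium}, the whole schema; {City, League, Position} is a candidate key.
Closure of {League, Position, Season} is {City, JerseyNo, League, MatchID, Position, Season, Stadium}, the whole schema; {League, Position, Season} is a candidate key.
No proper subset of any of these is a key, and no other minimal superkey exists.

{City, League, Position}, {JerseyNo, MatchID}, {JerseyNo, Position}, {League, Position, Season}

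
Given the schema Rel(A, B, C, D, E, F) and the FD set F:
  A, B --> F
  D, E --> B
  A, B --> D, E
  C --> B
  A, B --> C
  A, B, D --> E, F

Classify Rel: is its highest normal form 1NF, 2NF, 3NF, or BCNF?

Candidate keys: {A, B}, {A, C}, {A, D, E}. Prime attributes: {A, B, C, D, E}.
D, E --> B breaks BCNF: {D, E}⁺ = {B, D, E}, so {D, E} is not a superkey.
Since {B} ⊆ prime attributes and every other non-superkey FD also has a prime right side, the schema is in 3NF.

3NF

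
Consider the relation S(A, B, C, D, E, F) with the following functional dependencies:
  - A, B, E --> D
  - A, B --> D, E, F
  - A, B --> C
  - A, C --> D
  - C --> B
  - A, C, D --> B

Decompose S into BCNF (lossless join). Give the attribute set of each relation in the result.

{A, C, D, E, F}; {B, C}

Candidate keys of the original relation: {A, B}, {A, C}.
Within {A, B, C, D, E, F}: {C}⁺ ∩ {A, B, C, D, E, F} = {B, C}, not the whole set, so C --> B violates BCNF; decompose into {B, C} and {A, C, D, E, F}.
{B, C} is in BCNF.
{A, C, D, E, F} is in BCNF.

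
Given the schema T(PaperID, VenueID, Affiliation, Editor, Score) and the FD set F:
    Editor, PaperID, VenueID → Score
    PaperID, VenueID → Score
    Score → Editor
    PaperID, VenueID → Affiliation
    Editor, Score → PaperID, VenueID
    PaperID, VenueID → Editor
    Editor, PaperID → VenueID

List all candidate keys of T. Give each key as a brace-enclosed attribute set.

{Editor, PaperID}, {PaperID, VenueID}, {Score}

{Score}⁺ = {Affiliation, Editor, PaperID, Score, VenueID} — all of the relation — so {Score} is a candidate key.
{Editor, PaperID}⁺ = {Affiliation, Editor, PaperID, Score, VenueID} — all of the relation — so {Editor, PaperID} is a candidate key.
{PaperID, VenueID}⁺ = {Affiliation, Editor, PaperID, Score, VenueID} — all of the relation — so {PaperID, VenueID} is a candidate key.
No proper subset of any of these is a key, and no other minimal superkey exists.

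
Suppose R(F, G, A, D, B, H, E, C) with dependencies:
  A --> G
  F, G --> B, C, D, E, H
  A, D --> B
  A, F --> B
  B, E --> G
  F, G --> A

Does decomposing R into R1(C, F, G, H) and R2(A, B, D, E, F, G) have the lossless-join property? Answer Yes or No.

The shared attributes are {F, G} and {F, G}⁺ = {A, B, C, D, E, F, G, H}.
This includes all of R1, so the common attributes are a superkey of R1 — the join is lossless.

Yes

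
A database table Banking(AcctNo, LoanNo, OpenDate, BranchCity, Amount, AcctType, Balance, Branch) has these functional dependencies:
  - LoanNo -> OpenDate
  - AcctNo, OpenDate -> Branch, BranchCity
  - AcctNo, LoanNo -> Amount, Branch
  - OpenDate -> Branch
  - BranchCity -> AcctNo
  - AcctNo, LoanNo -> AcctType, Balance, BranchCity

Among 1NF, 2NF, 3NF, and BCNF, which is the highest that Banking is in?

Candidate keys: {AcctNo, LoanNo}, {BranchCity, LoanNo}. Prime attributes: {AcctNo, BranchCity, LoanNo}.
For LoanNo -> OpenDate we have {LoanNo}⁺ = {Branch, LoanNo, OpenDate}; {LoanNo} is not a superkey, so BCNF fails.
LoanNo -> OpenDate has non-prime {OpenDate} on the right and a non-superkey on the left, so 3NF fails.
Since {LoanNo} ⊂ {AcctNo, LoanNo} and {LoanNo}⁺ ⊇ {Branch, OpenDate} with {Branch, OpenDate} non-prime, there is a partial dependency; 2NF fails.

1NF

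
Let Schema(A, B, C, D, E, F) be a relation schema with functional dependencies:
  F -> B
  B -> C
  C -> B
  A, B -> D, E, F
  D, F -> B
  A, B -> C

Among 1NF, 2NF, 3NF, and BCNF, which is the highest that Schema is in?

3NF

Candidate keys: {A, B}, {A, C}, {A, F}. Prime attributes: {A, B, C, F}.
For F -> B we have {F}⁺ = {B, C, F}; {F} is not a superkey, so BCNF fails.
But every attribute on its right side ({B}) is prime, and the same holds for every other non-superkey FD, so 3NF still holds.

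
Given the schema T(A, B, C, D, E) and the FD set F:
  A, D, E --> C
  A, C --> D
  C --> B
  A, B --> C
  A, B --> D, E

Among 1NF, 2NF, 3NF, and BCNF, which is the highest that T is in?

Candidate keys: {A, B}, {A, C}, {A, D, E}. Prime attributes: {A, B, C, D, E}.
For C --> B we have {C}⁺ = {B, C}; {C} is not a superkey, so BCNF fails.
Its right-hand attributes {B} are all prime, as are those of every other non-superkey FD — the relation is in 3NF.

3NF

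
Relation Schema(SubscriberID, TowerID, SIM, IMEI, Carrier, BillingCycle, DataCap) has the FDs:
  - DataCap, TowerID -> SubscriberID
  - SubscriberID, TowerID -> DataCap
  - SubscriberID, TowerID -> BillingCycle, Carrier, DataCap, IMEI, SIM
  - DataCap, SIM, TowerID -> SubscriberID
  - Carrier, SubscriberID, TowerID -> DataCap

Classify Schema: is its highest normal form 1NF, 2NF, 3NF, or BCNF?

Candidate keys: {DataCap, TowerID}, {SubscriberID, TowerID}. Prime attributes: {DataCap, SubscriberID, TowerID}.
Every FD has a superkey on the left, so the relation is in BCNF.

BCNF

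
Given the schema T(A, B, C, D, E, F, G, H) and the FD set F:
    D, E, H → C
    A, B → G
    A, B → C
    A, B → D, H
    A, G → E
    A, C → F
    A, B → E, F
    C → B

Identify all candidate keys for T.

{A, B}, {A, C}, {A, D, E, H}, {A, D, G, H}

No FD produces {A}, so it must be in every candidate key.
{A, B}⁺ = {A, B, C, D, E, F, G, H} — all of the relation — so {A, B} is a candidate key.
{A, C}⁺ = {A, B, C, D, E, F, G, H} — all of the relation — so {A, C} is a candidate key.
{A, D, E, H}⁺ = {A, B, C, D, E, F, G, H} — all of the relation — so {A, D, E, H} is a candidate key.
{A, D, G, H}⁺ = {A, B, C, D, E, F, G, H} — all of the relation — so {A, D, G, H} is a candidate key.
These are minimal and exhaustive — every other superkey contains one of them.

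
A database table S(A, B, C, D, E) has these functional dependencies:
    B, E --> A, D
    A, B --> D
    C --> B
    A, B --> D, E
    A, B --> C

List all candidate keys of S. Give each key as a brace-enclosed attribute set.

{A, B}, {A, C}, {B, E}, {C, E}

Closure of {A, B} is {A, B, C, D, E}, the whole schema; {A, B} is a candidate key.
Closure of {A, C} is {A, B, C, D, E}, the whole schema; {A, C} is a candidate key.
Closure of {B, E} is {A, B, C, D, E}, the whole schema; {B, E} is a candidate key.
Closure of {C, E} is {A, B, C, D, E}, the whole schema; {C, E} is a candidate key.
No proper subset of any of these is a key, and no other minimal superkey exists.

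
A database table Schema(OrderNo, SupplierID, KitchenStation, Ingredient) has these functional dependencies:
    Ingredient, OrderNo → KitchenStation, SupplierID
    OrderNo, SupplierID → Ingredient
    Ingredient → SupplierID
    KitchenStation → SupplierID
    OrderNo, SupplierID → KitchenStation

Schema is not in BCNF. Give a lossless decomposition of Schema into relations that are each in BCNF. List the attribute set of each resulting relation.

Candidate keys of the original relation: {Ingredient, OrderNo}, {KitchenStation, OrderNo}, {OrderNo, SupplierID}.
In {Ingredient, KitchenStation, OrderNo, SupplierID}, {Ingredient} is not a superkey ({Ingredient}⁺ restricted to this set is {Ingredient, SupplierID}), so split on Ingredient → SupplierID into {Ingredient, SupplierID} and {Ingredient, KitchenStation, OrderNo}.
{Ingredient, SupplierID} is in BCNF.
{Ingredient, KitchenStation, OrderNo} is in BCNF.

{Ingredient, KitchenStation, OrderNo}; {Ingredient, SupplierID}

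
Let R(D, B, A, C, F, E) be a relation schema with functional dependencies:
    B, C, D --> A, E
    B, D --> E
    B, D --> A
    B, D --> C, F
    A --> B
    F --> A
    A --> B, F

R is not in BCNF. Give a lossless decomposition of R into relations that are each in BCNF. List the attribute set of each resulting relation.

{A, B, F}; {A, C, D, E}

Candidate keys of the original relation: {A, D}, {B, D}, {D, F}.
{A, B, C, D, E, F}: {A} determines {A, B, F} here but is not a superkey — split on A --> B, F, giving {A, B, F} and {A, C, D, E}.
{A, B, F} has no BCNF violation.
{A, C, D, E} has no BCNF violation.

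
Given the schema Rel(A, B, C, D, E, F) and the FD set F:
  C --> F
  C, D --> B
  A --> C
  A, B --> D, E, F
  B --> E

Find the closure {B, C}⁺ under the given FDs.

{B, C, E, F}

Start with {B, C}.
C --> F applies; add {F} → now {B, C, F}.
B --> E applies; add {E} → now {B, C, E, F}.
No further FD applies.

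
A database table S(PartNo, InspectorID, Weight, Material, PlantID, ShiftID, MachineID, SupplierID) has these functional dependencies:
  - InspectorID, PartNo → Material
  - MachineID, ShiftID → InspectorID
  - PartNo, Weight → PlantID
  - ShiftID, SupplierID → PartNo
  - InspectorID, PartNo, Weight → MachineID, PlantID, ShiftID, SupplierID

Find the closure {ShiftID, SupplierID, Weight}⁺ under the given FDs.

{PartNo, PlantID, ShiftID, SupplierID, Weight}

Start with {ShiftID, SupplierID, Weight}.
ShiftID, SupplierID → PartNo applies; add {PartNo} → now {PartNo, ShiftID, SupplierID, Weight}.
PartNo, Weight → PlantID applies; add {PlantID} → now {PartNo, PlantID, ShiftID, SupplierID, Weight}.
No further FD applies.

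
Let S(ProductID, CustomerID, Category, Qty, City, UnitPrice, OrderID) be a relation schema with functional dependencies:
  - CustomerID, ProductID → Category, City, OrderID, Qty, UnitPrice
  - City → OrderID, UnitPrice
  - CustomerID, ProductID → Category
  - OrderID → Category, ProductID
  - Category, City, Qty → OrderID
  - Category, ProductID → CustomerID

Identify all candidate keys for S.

{Category, ProductID}, {City}, {CustomerID, ProductID}, {OrderID}

{City}⁺ = {Category, City, CustomerID, OrderID, ProductID, Qty, UnitPrice} — all of the relation — so {City} is a candidate key.
{OrderID}⁺ = {Category, City, CustomerID, OrderID, ProductID, Qty, UnitPrice} — all of the relation — so {OrderID} is a candidate key.
{Category, ProductID}⁺ = {Category, City, CustomerID, OrderID, ProductID, Qty, UnitPrice} — all of the relation — so {Category, ProductID} is a candidate key.
{CustomerID, ProductID}⁺ = {Category, City, CustomerID, OrderID, ProductID, Qty, UnitPrice} — all of the relation — so {CustomerID, ProductID} is a candidate key.
These are minimal and exhaustive — every other superkey contains one of them.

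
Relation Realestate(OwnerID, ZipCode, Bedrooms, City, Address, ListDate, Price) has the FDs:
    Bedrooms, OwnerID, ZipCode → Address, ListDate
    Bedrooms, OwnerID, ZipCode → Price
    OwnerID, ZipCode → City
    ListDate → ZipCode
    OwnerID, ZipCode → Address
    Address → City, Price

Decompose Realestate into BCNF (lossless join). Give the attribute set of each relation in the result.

{Address, City, Price}; {Address, OwnerID, ZipCode}; {Bedrooms, ListDate, OwnerID}; {ListDate, ZipCode}

Candidate keys of the original relation: {Bedrooms, ListDate, OwnerID}, {Bedrooms, OwnerID, ZipCode}.
{Address, Bedrooms, City, ListDate, OwnerID, Price, ZipCode}: {OwnerID, ZipCode} determines {Address, City, OwnerID, Price, ZipCode} here but is not a superkey — split on OwnerID, ZipCode → Address, City, Price, giving {Address, City, OwnerID, Price, ZipCode} and {Bedrooms, ListDate, OwnerID, ZipCode}.
{Address, City, OwnerID, Price, ZipCode}: {Address} determines {Address, City, Price} here but is not a superkey — split on Address → City, Price, giving {Address, City, Price} and {Address, OwnerID, ZipCode}.
{Address, City, Price} has no BCNF violation.
{Address, OwnerID, ZipCode} has no BCNF violation.
{Bedrooms, ListDate, OwnerID, ZipCode}: {ListDate} determines {ListDate, ZipCode} here but is not a superkey — split on ListDate → ZipCode, giving {ListDate, ZipCode} and {Bedrooms, ListDate, OwnerID}.
{ListDate, ZipCode} has no BCNF violation.
{Bedrooms, ListDate, OwnerID} has no BCNF violation.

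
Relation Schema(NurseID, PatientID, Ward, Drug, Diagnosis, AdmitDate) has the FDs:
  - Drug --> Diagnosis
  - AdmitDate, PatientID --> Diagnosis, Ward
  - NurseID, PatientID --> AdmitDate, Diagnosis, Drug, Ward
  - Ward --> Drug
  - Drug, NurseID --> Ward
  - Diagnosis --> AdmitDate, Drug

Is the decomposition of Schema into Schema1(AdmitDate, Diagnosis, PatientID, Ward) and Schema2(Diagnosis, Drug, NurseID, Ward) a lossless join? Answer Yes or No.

No

Common attributes: {Diagnosis, Ward}; their closure is {AdmitDate, Diagnosis, Drug, Ward}.
Neither Schema1 nor Schema2 is contained in that closure, so the decomposition is lossy.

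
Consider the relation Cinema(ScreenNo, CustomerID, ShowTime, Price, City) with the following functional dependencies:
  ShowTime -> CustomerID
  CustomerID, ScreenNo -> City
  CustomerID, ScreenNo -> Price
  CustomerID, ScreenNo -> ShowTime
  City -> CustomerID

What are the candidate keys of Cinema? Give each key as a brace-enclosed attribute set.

Attributes never on any right-hand side: {ScreenNo} — every candidate key must contain it.
{City, ScreenNo}⁺ = {City, CustomerID, Price, ScreenNo, ShowTime} — all of the relation — so {City, ScreenNo} is a candidate key.
{CustomerID, ScreenNo}⁺ = {City, CustomerID, Price, ScreenNo, ShowTime} — all of the relation — so {CustomerID, ScreenNo} is a candidate key.
{ScreenNo, ShowTime}⁺ = {City, CustomerID, Price, ScreenNo, ShowTime} — all of the relation — so {ScreenNo, ShowTime} is a candidate key.
These are minimal and exhaustive — every other superkey contains one of them.

{City, ScreenNo}, {CustomerID, ScreenNo}, {ScreenNo, ShowTime}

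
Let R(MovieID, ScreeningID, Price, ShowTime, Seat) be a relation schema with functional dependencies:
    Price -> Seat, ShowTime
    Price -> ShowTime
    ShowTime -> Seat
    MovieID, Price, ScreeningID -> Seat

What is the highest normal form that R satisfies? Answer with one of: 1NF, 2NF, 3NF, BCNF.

Candidate key: {MovieID, Price, ScreeningID}. Prime attributes: {MovieID, Price, ScreeningID}.
Price -> Seat, ShowTime breaks BCNF: {Price}⁺ = {Price, Seat, ShowTime}, so {Price} is not a superkey.
Price -> Seat, ShowTime determines the non-prime attributes {Seat, ShowTime} from a non-superkey — 3NF is violated.
Since {Price} ⊂ {MovieID, Price, ScreeningID} and {Price}⁺ ⊇ {Seat, ShowTime} with {Seat, ShowTime} non-prime, there is a partial dependency; 2NF fails.

1NF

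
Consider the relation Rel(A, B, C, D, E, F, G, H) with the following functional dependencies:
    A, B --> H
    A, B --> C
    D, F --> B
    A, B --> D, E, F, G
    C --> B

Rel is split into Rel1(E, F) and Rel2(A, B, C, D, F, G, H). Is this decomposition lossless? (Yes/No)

The shared attributes are {F} and {F}⁺ = {F}.
Rel1 ⊄ {F} and Rel2 ⊄ {F}, so the split is lossy.

No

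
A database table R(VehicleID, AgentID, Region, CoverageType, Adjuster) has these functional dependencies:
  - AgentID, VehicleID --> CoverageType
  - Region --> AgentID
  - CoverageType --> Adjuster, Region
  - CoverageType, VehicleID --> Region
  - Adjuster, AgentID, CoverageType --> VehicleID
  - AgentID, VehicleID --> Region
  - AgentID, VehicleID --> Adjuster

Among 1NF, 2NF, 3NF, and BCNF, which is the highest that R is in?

3NF

Candidate keys: {AgentID, VehicleID}, {CoverageType}, {Region, VehicleID}. Prime attributes: {AgentID, CoverageType, Region, VehicleID}.
Region --> AgentID breaks BCNF: {Region}⁺ = {AgentID, Region}, so {Region} is not a superkey.
Since {AgentID} ⊆ prime attributes and every other non-superkey FD also has a prime right side, the schema is in 3NF.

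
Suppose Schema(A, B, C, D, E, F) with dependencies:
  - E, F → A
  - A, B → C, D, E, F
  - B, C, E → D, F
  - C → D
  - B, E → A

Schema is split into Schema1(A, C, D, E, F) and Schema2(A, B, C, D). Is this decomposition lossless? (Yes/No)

Schema1 ∩ Schema2 = {A, C, D}; its closure under F is {A, C, D}.
The closure covers neither Schema1 nor Schema2 entirely; the join is not lossless.

No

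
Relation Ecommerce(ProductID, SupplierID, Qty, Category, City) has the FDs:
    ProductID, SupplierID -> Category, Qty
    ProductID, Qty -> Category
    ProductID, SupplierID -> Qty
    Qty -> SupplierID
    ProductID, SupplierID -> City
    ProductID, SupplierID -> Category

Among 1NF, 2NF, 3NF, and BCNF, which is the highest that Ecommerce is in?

Candidate keys: {ProductID, Qty}, {ProductID, SupplierID}. Prime attributes: {ProductID, Qty, SupplierID}.
Qty -> SupplierID breaks BCNF: {Qty}⁺ = {Qty, SupplierID}, so {Qty} is not a superkey.
Its right-hand attributes {SupplierID} are all prime, as are those of every other non-superkey FD — the relation is in 3NF.

3NF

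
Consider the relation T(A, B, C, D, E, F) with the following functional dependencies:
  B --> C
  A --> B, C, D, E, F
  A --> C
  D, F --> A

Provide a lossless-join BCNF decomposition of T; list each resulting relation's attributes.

Candidate keys of the original relation: {A}, {D, F}.
In {A, B, C, D, E, F}, {B} is not a superkey ({B}⁺ restricted to this set is {B, C}), so split on B --> C into {B, C} and {A, B, D, E, F}.
{B, C}: every determinant is a superkey — BCNF.
{A, B, D, E, F}: every determinant is a superkey — BCNF.

{A, B, D, E, F}; {B, C}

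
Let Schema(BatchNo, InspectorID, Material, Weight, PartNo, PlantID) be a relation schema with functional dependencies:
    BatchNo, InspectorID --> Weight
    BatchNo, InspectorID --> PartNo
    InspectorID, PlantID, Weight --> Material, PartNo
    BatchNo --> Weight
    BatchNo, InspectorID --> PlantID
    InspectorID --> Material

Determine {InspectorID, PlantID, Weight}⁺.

Start with {InspectorID, PlantID, Weight}.
InspectorID, PlantID, Weight --> Material, PartNo applies; add {Material, PartNo} → now {InspectorID, Material, PartNo, PlantID, Weight}.
No further FD applies.

{InspectorID, Material, PartNo, PlantID, Weight}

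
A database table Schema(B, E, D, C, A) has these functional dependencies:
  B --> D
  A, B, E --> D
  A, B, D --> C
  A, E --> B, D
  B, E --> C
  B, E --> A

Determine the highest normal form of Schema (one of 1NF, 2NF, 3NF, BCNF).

Candidate keys: {A, E}, {B, E}. Prime attributes: {A, B, E}.
B --> D: {B}⁺ = {B, D}, which is not all of the attributes, so the left side is not a superkey — BCNF is violated.
B --> D has non-prime {D} on the right and a non-superkey on the left, so 3NF fails.
Since {B} ⊂ {B, E} and {B}⁺ ⊇ {D} with {D} non-prime, there is a partial dependency; 2NF fails.

1NF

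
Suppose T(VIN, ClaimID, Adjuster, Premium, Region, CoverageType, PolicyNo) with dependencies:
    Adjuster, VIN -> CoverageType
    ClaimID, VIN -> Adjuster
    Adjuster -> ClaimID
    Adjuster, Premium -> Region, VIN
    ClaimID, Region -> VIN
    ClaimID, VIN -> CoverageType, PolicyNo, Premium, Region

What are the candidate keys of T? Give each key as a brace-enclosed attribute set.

{Adjuster, Premium}⁺ = {Adjuster, ClaimID, CoverageType, PolicyNo, Premium, Region, VIN}, which is every attribute, so {Adjuster, Premium} is a candidate key.
{Adjuster, Region}⁺ = {Adjuster, ClaimID, CoverageType, PolicyNo, Premium, Region, VIN}, which is every attribute, so {Adjuster, Region} is a candidate key.
{Adjuster, VIN}⁺ = {Adjuster, ClaimID, CoverageType, PolicyNo, Premium, Region, VIN}, which is every attribute, so {Adjuster, VIN} is a candidate key.
{ClaimID, Region}⁺ = {Adjuster, ClaimID, CoverageType, PolicyNo, Premium, Region, VIN}, which is every attribute, so {ClaimID, Region} is a candidate key.
{ClaimID, VIN}⁺ = {Adjuster, ClaimID, CoverageType, PolicyNo, Premium, Region, VIN}, which is every attribute, so {ClaimID, VIN} is a candidate key.
Any other superkey properly contains one of these, so there are no further candidate keys.

{Adjuster, Premium}, {Adjuster, Region}, {Adjuster, VIN}, {ClaimID, Region}, {ClaimID, VIN}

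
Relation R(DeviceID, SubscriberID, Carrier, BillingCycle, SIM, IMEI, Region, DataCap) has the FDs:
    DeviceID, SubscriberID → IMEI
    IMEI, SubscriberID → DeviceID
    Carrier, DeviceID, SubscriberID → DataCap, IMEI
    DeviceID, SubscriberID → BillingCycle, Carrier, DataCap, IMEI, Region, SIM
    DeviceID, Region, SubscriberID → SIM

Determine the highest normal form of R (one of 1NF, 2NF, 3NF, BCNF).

Candidate keys: {DeviceID, SubscriberID}, {IMEI, SubscriberID}. Prime attributes: {DeviceID, IMEI, SubscriberID}.
Every FD has a superkey on the left, so the relation is in BCNF.

BCNF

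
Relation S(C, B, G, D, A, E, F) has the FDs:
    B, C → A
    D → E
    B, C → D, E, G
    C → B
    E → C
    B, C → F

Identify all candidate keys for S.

{C}⁺ = {A, B, C, D, E, F, G}, which is every attribute, so {C} is a candidate key.
{D}⁺ = {A, B, C, D, E, F, G}, which is every attribute, so {D} is a candidate key.
{E}⁺ = {A, B, C, D, E, F, G}, which is every attribute, so {E} is a candidate key.
Any other superkey properly contains one of these, so there are no further candidate keys.

{C}, {D}, {E}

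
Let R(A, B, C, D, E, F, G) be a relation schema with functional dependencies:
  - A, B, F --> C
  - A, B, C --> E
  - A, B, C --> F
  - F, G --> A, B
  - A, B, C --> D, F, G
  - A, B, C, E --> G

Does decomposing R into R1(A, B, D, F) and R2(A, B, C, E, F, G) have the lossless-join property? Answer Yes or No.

Yes

Common attributes: {A, B, F}; their closure is {A, B, C, D, E, F, G}.
Since R1 ⊆ {A, B, C, D, E, F, G}, the intersection is a superkey of R1; the decomposition is lossless.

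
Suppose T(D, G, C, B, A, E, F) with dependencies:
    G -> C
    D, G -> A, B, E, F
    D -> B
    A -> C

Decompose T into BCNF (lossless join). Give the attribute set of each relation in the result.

Candidate key of the original relation: {D, G}.
{A, B, C, D, E, F, G}: {G} determines {C, G} here but is not a superkey — split on G -> C, giving {C, G} and {A, B, D, E, F, G}.
{C, G} has no BCNF violation.
{A, B, D, E, F, G}: {D} determines {B, D} here but is not a superkey — split on D -> B, giving {B, D} and {A, D, E, F, G}.
{B, D} has no BCNF violation.
{A, D, E, F, G} has no BCNF violation.

{A, D, E, F, G}; {B, D}; {C, G}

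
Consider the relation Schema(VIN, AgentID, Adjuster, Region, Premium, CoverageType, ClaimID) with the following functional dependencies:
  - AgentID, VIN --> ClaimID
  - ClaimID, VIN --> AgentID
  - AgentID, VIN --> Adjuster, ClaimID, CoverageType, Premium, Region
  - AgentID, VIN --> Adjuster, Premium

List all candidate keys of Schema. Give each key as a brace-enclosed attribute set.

No FD produces {VIN}, so it must be in every candidate key.
{AgentID, VIN}⁺ = {Adjuster, AgentID, ClaimID, CoverageType, Premium, Region, VIN}, which is every attribute, so {AgentID, VIN} is a candidate key.
{ClaimID, VIN}⁺ = {Adjuster, AgentID, ClaimID, CoverageType, Premium, Region, VIN}, which is every attribute, so {ClaimID, VIN} is a candidate key.
No proper subset of any of these is a key, and no other minimal superkey exists.

{AgentID, VIN}, {ClaimID, VIN}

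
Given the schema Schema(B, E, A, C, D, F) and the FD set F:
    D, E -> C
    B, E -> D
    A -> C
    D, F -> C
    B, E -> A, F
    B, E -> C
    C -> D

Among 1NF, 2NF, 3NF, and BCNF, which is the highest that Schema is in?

2NF

Candidate key: {B, E}. Prime attributes: {B, E}.
For D, E -> C we have {D, E}⁺ = {C, D, E}; {D, E} is not a superkey, so BCNF fails.
D, E -> C has non-prime {C} on the right and a non-superkey on the left, so 3NF fails.
No non-prime attribute depends on a proper subset of any candidate key, so 2NF holds.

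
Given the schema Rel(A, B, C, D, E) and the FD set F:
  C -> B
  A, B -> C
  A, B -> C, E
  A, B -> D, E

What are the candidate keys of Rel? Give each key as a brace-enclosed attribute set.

{A, B}, {A, C}

Attributes never on any right-hand side: {A} — every candidate key must contain it.
{A, B}⁺ = {A, B, C, D, E}, which is every attribute, so {A, B} is a candidate key.
{A, C}⁺ = {A, B, C, D, E}, which is every attribute, so {A, C} is a candidate key.
No proper subset of any of these is a key, and no other minimal superkey exists.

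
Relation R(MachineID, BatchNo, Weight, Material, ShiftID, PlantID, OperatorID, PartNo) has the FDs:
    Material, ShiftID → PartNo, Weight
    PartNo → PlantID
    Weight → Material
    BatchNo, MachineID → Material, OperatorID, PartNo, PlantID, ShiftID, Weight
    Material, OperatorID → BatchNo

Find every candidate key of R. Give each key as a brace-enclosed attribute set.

{BatchNo, MachineID}, {MachineID, Material, OperatorID}, {MachineID, OperatorID, Weight}

{MachineID} never appears on the right of any FD, so every key must include it.
{BatchNo, MachineID} is a candidate key since {BatchNo, MachineID}⁺ = {BatchNo, MachineID, Material, OperatorID, PartNo, PlantID, ShiftID, Weight} covers every attribute.
{MachineID, Material, OperatorID} is a candidate key since {MachineID, Material, OperatorID}⁺ = {BatchNo, MachineID, Material, OperatorID, PartNo, PlantID, ShiftID, Weight} covers every attribute.
{MachineID, OperatorID, Weight} is a candidate key since {MachineID, OperatorID, Weight}⁺ = {BatchNo, MachineID, Material, OperatorID, PartNo, PlantID, ShiftID, Weight} covers every attribute.
Any other superkey properly contains one of these, so there are no further candidate keys.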